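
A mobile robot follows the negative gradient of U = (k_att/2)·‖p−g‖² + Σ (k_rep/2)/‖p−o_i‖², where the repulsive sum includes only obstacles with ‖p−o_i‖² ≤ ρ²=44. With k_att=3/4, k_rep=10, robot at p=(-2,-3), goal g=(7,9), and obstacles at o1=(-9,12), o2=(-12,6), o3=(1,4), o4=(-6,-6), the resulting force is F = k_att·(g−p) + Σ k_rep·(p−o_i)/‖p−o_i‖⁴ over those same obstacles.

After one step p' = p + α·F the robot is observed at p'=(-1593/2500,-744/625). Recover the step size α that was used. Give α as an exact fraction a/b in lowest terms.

F_att = 3/4·(g−p) = 3/4·(9,12) = (6.7500,9.0000)
o1: d²=274 > ρ²=44 → inactive
o2: d²=181 > ρ²=44 → inactive
o3: d²=58 > ρ²=44 → inactive
o4: d²=25 ≤ ρ²=44; F_rep = 10·(4,3)/25² = (0.0640,0.0480)
F = F_att + ΣF_rep = (6.8140,9.0480)
Δp = p'−p = (1.3628,1.8096); α = Δx/Fx = (3407/2500) / (3407/500) = 1/5
check: Δy/Fy = (1131/625) / (1131/125) = 1/5 ✓

α = 1/5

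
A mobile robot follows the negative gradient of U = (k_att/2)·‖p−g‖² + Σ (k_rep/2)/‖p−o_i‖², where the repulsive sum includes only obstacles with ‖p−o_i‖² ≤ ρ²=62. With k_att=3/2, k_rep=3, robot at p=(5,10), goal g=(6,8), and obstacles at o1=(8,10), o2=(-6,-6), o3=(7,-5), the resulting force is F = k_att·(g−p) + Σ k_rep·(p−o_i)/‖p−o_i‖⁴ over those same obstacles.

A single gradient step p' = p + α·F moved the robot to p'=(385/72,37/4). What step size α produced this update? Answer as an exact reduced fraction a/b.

α = 1/4

F_att = 3/2·(g−p) = 3/2·(1,-2) = (1.5000,-3.0000)
o1: d²=9 ≤ ρ²=62; F_rep = 3·(-3,0)/9² = (-0.1111,0.0000)
o2: d²=377 > ρ²=62 → inactive
o3: d²=229 > ρ²=62 → inactive
F = F_att + ΣF_rep = (1.3889,-3.0000)
Δp = p'−p = (0.3472,-0.7500); α = Δx/Fx = (25/72) / (25/18) = 1/4
check: Δy/Fy = (-3/4) / (-3) = 1/4 ✓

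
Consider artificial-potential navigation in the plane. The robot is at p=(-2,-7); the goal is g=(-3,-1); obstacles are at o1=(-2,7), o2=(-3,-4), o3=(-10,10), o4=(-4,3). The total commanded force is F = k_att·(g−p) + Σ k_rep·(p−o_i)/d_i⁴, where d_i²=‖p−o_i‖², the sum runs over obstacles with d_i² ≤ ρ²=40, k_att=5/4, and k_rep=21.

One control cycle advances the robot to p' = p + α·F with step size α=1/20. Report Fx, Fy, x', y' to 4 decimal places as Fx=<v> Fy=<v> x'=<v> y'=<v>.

F_att = 5/4·(g−p) = 5/4·(-1,6) = (-1.2500,7.5000)
o1: d²=196 > ρ²=40 → inactive
o2: d²=10 ≤ ρ²=40; F_rep = 21·(1,-3)/10² = (0.2100,-0.6300)
o3: d²=353 > ρ²=40 → inactive
o4: d²=104 > ρ²=40 → inactive
F = F_att + ΣF_rep = (-1.0400,6.8700)
p' = p + 1/20·F = (-2.0520,-6.6565)

Fx=-1.0400 Fy=6.8700 x'=-2.0520 y'=-6.6565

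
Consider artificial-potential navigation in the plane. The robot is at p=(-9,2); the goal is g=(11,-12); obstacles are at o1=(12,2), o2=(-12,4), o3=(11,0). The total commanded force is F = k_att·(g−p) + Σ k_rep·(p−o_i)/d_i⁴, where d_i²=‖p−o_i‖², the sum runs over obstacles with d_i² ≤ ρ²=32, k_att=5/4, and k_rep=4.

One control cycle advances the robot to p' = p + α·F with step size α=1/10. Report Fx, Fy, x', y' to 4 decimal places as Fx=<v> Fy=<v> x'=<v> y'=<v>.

F_att = 5/4·(g−p) = 5/4·(20,-14) = (25.0000,-17.5000)
o1: d²=441 > ρ²=32 → inactive
o2: d²=13 ≤ ρ²=32; F_rep = 4·(3,-2)/13² = (0.0710,-0.0473)
o3: d²=404 > ρ²=32 → inactive
F = F_att + ΣF_rep = (25.0710,-17.5473)
p' = p + 1/10·F = (-6.4929,0.2453)

Fx=25.0710 Fy=-17.5473 x'=-6.4929 y'=0.2453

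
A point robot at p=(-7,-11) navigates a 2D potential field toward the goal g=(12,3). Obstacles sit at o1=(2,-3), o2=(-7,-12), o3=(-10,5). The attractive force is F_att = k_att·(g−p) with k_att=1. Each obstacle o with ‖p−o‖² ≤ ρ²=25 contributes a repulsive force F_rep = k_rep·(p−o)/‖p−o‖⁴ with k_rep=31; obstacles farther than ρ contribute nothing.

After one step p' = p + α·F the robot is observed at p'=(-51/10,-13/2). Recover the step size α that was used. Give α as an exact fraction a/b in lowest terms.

α = 1/10

F_att = 1·(g−p) = 1·(19,14) = (19.0000,14.0000)
o1: d²=145 > ρ²=25 → inactive
o2: d²=1 ≤ ρ²=25; F_rep = 31·(0,1)/1² = (0.0000,31.0000)
o3: d²=265 > ρ²=25 → inactive
F = F_att + ΣF_rep = (19.0000,45.0000)
Δp = p'−p = (1.9000,4.5000); α = Δx/Fx = (19/10) / (19) = 1/10
check: Δy/Fy = (9/2) / (45) = 1/10 ✓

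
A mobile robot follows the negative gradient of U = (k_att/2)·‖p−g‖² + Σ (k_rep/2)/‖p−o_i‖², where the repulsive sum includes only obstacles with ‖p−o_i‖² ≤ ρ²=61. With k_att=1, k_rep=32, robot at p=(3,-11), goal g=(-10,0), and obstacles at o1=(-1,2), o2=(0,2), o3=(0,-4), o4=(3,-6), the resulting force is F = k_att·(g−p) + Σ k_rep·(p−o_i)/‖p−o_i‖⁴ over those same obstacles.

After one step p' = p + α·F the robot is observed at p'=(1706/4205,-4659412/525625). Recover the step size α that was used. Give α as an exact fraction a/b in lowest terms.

α = 1/5

F_att = 1·(g−p) = 1·(-13,11) = (-13.0000,11.0000)
o1: d²=185 > ρ²=61 → inactive
o2: d²=178 > ρ²=61 → inactive
o3: d²=58 ≤ ρ²=61; F_rep = 32·(3,-7)/58² = (0.0285,-0.0666)
o4: d²=25 ≤ ρ²=61; F_rep = 32·(0,-5)/25² = (0.0000,-0.2560)
F = F_att + ΣF_rep = (-12.9715,10.6774)
Δp = p'−p = (-2.5943,2.1355); α = Δx/Fx = (-10909/4205) / (-10909/841) = 1/5
check: Δy/Fy = (1122463/525625) / (1122463/105125) = 1/5 ✓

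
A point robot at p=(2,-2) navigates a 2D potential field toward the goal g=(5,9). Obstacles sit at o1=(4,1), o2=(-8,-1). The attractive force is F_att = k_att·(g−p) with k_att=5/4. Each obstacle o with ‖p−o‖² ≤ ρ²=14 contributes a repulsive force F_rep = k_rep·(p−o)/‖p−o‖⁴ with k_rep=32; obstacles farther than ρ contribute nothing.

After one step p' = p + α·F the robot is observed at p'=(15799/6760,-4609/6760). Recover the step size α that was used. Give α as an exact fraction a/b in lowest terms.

F_att = 5/4·(g−p) = 5/4·(3,11) = (3.7500,13.7500)
o1: d²=13 ≤ ρ²=14; F_rep = 32·(-2,-3)/13² = (-0.3787,-0.5680)
o2: d²=101 > ρ²=14 → inactive
F = F_att + ΣF_rep = (3.3713,13.1820)
Δp = p'−p = (0.3371,1.3182); α = Δx/Fx = (2279/6760) / (2279/676) = 1/10
check: Δy/Fy = (8911/6760) / (8911/676) = 1/10 ✓

α = 1/10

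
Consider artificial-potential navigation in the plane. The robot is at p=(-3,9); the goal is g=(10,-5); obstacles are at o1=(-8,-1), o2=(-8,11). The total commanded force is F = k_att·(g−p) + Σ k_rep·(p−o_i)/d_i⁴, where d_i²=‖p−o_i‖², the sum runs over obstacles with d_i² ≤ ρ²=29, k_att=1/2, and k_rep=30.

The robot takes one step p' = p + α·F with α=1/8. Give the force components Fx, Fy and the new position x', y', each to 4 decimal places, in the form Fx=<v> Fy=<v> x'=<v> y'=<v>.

Fx=6.6784 Fy=-7.0713 x'=-2.1652 y'=8.1161

F_att = 1/2·(g−p) = 1/2·(13,-14) = (6.5000,-7.0000)
o1: d²=125 > ρ²=29 → inactive
o2: d²=29 ≤ ρ²=29; F_rep = 30·(5,-2)/29² = (0.1784,-0.0713)
F = F_att + ΣF_rep = (6.6784,-7.0713)
p' = p + 1/8·F = (-2.1652,8.1161)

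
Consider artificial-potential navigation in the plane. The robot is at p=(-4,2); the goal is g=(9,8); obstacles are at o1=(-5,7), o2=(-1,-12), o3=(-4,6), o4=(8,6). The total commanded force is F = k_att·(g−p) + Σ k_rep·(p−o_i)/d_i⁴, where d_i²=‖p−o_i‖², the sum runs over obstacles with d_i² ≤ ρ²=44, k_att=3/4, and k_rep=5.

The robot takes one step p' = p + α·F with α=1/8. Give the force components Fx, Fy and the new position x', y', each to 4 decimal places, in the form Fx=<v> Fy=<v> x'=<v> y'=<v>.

Fx=9.7574 Fy=4.3849 x'=-2.7803 y'=2.5481

F_att = 3/4·(g−p) = 3/4·(13,6) = (9.7500,4.5000)
o1: d²=26 ≤ ρ²=44; F_rep = 5·(1,-5)/26² = (0.0074,-0.0370)
o2: d²=205 > ρ²=44 → inactive
o3: d²=16 ≤ ρ²=44; F_rep = 5·(0,-4)/16² = (0.0000,-0.0781)
o4: d²=160 > ρ²=44 → inactive
F = F_att + ΣF_rep = (9.7574,4.3849)
p' = p + 1/8·F = (-2.7803,2.5481)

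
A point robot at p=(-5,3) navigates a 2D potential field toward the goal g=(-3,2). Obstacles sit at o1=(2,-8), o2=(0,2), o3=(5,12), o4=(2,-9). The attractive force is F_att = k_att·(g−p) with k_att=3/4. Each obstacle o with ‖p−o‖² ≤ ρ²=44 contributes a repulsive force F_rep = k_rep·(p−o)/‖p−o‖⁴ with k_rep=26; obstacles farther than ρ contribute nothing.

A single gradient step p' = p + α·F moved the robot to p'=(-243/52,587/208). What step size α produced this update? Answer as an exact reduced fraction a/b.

α = 1/4

F_att = 3/4·(g−p) = 3/4·(2,-1) = (1.5000,-0.7500)
o1: d²=170 > ρ²=44 → inactive
o2: d²=26 ≤ ρ²=44; F_rep = 26·(-5,1)/26² = (-0.1923,0.0385)
o3: d²=181 > ρ²=44 → inactive
o4: d²=193 > ρ²=44 → inactive
F = F_att + ΣF_rep = (1.3077,-0.7115)
Δp = p'−p = (0.3269,-0.1779); α = Δx/Fx = (17/52) / (17/13) = 1/4
check: Δy/Fy = (-37/208) / (-37/52) = 1/4 ✓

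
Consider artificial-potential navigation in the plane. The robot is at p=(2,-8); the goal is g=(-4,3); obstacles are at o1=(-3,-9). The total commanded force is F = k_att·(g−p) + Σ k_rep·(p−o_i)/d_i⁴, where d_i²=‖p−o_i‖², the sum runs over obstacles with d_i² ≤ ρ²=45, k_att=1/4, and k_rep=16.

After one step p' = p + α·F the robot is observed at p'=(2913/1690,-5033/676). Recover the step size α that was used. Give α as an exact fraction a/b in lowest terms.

α = 1/5

F_att = 1/4·(g−p) = 1/4·(-6,11) = (-1.5000,2.7500)
o1: d²=26 ≤ ρ²=45; F_rep = 16·(5,1)/26² = (0.1183,0.0237)
F = F_att + ΣF_rep = (-1.3817,2.7737)
Δp = p'−p = (-0.2763,0.5547); α = Δx/Fx = (-467/1690) / (-467/338) = 1/5
check: Δy/Fy = (375/676) / (1875/676) = 1/5 ✓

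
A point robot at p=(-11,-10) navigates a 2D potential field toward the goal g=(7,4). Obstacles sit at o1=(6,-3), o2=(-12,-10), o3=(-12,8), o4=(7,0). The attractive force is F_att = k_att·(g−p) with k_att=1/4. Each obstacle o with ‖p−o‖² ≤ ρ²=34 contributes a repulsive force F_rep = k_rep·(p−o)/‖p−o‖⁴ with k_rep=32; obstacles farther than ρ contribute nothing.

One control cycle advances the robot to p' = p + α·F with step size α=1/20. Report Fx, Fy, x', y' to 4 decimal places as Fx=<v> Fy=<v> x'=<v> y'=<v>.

F_att = 1/4·(g−p) = 1/4·(18,14) = (4.5000,3.5000)
o1: d²=338 > ρ²=34 → inactive
o2: d²=1 ≤ ρ²=34; F_rep = 32·(1,0)/1² = (32.0000,0.0000)
o3: d²=325 > ρ²=34 → inactive
o4: d²=424 > ρ²=34 → inactive
F = F_att + ΣF_rep = (36.5000,3.5000)
p' = p + 1/20·F = (-9.1750,-9.8250)

Fx=36.5000 Fy=3.5000 x'=-9.1750 y'=-9.8250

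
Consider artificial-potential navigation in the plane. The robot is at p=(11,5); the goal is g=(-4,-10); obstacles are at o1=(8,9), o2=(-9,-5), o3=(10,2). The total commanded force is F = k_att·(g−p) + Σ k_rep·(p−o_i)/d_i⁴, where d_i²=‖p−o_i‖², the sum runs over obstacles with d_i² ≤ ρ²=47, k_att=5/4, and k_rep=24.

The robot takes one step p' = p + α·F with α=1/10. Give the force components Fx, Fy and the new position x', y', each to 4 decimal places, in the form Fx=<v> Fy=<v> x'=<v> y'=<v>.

Fx=-18.3948 Fy=-18.1836 x'=9.1605 y'=3.1816

F_att = 5/4·(g−p) = 5/4·(-15,-15) = (-18.7500,-18.7500)
o1: d²=25 ≤ ρ²=47; F_rep = 24·(3,-4)/25² = (0.1152,-0.1536)
o2: d²=500 > ρ²=47 → inactive
o3: d²=10 ≤ ρ²=47; F_rep = 24·(1,3)/10² = (0.2400,0.7200)
F = F_att + ΣF_rep = (-18.3948,-18.1836)
p' = p + 1/10·F = (9.1605,3.1816)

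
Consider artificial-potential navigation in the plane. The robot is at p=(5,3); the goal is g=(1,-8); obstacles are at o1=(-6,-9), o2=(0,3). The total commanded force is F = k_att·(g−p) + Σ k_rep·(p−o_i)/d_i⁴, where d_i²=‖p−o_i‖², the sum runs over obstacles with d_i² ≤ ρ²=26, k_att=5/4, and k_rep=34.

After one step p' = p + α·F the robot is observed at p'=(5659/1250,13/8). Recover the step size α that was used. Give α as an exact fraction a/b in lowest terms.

α = 1/10

F_att = 5/4·(g−p) = 5/4·(-4,-11) = (-5.0000,-13.7500)
o1: d²=265 > ρ²=26 → inactive
o2: d²=25 ≤ ρ²=26; F_rep = 34·(5,0)/25² = (0.2720,0.0000)
F = F_att + ΣF_rep = (-4.7280,-13.7500)
Δp = p'−p = (-0.4728,-1.3750); α = Δx/Fx = (-591/1250) / (-591/125) = 1/10
check: Δy/Fy = (-11/8) / (-55/4) = 1/10 ✓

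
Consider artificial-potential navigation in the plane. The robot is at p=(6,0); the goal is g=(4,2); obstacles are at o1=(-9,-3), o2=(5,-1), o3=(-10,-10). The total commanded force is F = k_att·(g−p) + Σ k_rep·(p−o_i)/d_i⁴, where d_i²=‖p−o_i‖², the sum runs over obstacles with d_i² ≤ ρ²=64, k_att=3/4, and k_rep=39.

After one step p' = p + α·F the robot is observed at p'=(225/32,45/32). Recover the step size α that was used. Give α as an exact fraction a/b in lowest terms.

α = 1/8

F_att = 3/4·(g−p) = 3/4·(-2,2) = (-1.5000,1.5000)
o1: d²=234 > ρ²=64 → inactive
o2: d²=2 ≤ ρ²=64; F_rep = 39·(1,1)/2² = (9.7500,9.7500)
o3: d²=356 > ρ²=64 → inactive
F = F_att + ΣF_rep = (8.2500,11.2500)
Δp = p'−p = (1.0312,1.4062); α = Δx/Fx = (33/32) / (33/4) = 1/8
check: Δy/Fy = (45/32) / (45/4) = 1/8 ✓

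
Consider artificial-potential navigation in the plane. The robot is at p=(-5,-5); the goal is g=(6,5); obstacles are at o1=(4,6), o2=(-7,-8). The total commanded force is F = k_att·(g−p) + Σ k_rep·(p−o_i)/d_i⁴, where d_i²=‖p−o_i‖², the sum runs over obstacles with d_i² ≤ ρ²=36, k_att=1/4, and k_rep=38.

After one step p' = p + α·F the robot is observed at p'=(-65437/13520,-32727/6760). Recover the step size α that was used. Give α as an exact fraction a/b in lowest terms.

α = 1/20

F_att = 1/4·(g−p) = 1/4·(11,10) = (2.7500,2.5000)
o1: d²=202 > ρ²=36 → inactive
o2: d²=13 ≤ ρ²=36; F_rep = 38·(2,3)/13² = (0.4497,0.6746)
F = F_att + ΣF_rep = (3.1997,3.1746)
Δp = p'−p = (0.1600,0.1587); α = Δx/Fx = (2163/13520) / (2163/676) = 1/20
check: Δy/Fy = (1073/6760) / (1073/338) = 1/20 ✓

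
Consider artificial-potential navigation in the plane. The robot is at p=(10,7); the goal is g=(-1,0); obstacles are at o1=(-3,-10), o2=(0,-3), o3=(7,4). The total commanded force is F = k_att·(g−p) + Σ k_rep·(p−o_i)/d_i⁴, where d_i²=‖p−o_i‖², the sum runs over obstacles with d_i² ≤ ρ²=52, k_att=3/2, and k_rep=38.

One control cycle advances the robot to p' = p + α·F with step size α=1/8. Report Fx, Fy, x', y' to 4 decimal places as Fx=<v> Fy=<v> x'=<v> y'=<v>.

Fx=-16.1481 Fy=-10.1481 x'=7.9815 y'=5.7315

F_att = 3/2·(g−p) = 3/2·(-11,-7) = (-16.5000,-10.5000)
o1: d²=458 > ρ²=52 → inactive
o2: d²=200 > ρ²=52 → inactive
o3: d²=18 ≤ ρ²=52; F_rep = 38·(3,3)/18² = (0.3519,0.3519)
F = F_att + ΣF_rep = (-16.1481,-10.1481)
p' = p + 1/8·F = (7.9815,5.7315)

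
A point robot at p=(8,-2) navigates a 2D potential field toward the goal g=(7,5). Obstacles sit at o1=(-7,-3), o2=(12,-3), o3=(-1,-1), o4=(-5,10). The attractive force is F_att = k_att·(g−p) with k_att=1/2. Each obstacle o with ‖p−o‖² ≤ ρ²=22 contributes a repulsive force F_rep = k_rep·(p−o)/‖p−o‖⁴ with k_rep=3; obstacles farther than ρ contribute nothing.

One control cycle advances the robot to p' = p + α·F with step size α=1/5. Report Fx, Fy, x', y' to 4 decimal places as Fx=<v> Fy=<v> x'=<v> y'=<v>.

Fx=-0.5415 Fy=3.5104 x'=7.8917 y'=-1.2979

F_att = 1/2·(g−p) = 1/2·(-1,7) = (-0.5000,3.5000)
o1: d²=226 > ρ²=22 → inactive
o2: d²=17 ≤ ρ²=22; F_rep = 3·(-4,1)/17² = (-0.0415,0.0104)
o3: d²=82 > ρ²=22 → inactive
o4: d²=313 > ρ²=22 → inactive
F = F_att + ΣF_rep = (-0.5415,3.5104)
p' = p + 1/5·F = (7.8917,-1.2979)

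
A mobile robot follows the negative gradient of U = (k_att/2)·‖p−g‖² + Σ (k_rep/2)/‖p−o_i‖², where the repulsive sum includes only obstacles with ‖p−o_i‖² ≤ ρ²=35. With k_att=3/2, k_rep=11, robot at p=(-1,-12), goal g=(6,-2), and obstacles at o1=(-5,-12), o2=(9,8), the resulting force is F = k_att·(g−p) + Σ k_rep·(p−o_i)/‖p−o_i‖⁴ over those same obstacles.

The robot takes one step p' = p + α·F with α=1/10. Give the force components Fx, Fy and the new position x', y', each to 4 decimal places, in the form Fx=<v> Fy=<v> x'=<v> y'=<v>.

F_att = 3/2·(g−p) = 3/2·(7,10) = (10.5000,15.0000)
o1: d²=16 ≤ ρ²=35; F_rep = 11·(4,0)/16² = (0.1719,0.0000)
o2: d²=500 > ρ²=35 → inactive
F = F_att + ΣF_rep = (10.6719,15.0000)
p' = p + 1/10·F = (0.0672,-10.5000)

Fx=10.6719 Fy=15.0000 x'=0.0672 y'=-10.5000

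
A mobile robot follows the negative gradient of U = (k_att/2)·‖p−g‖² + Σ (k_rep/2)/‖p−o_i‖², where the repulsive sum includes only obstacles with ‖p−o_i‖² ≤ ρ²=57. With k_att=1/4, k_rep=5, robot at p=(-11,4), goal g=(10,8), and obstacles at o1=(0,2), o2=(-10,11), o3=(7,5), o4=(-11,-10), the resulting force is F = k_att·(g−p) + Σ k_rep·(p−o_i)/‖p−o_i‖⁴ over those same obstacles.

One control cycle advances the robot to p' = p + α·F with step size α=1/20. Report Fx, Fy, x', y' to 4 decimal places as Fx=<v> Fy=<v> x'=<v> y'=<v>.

F_att = 1/4·(g−p) = 1/4·(21,4) = (5.2500,1.0000)
o1: d²=125 > ρ²=57 → inactive
o2: d²=50 ≤ ρ²=57; F_rep = 5·(-1,-7)/50² = (-0.0020,-0.0140)
o3: d²=325 > ρ²=57 → inactive
o4: d²=196 > ρ²=57 → inactive
F = F_att + ΣF_rep = (5.2480,0.9860)
p' = p + 1/20·F = (-10.7376,4.0493)

Fx=5.2480 Fy=0.9860 x'=-10.7376 y'=4.0493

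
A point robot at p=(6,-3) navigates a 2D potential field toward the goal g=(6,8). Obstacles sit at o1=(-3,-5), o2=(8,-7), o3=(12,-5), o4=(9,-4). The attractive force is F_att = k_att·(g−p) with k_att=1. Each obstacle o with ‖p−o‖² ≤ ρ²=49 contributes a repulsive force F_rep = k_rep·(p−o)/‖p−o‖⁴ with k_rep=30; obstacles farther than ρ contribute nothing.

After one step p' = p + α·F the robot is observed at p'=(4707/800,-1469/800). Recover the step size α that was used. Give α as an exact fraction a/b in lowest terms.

α = 1/10

F_att = 1·(g−p) = 1·(0,11) = (0.0000,11.0000)
o1: d²=85 > ρ²=49 → inactive
o2: d²=20 ≤ ρ²=49; F_rep = 30·(-2,4)/20² = (-0.1500,0.3000)
o3: d²=40 ≤ ρ²=49; F_rep = 30·(-6,2)/40² = (-0.1125,0.0375)
o4: d²=10 ≤ ρ²=49; F_rep = 30·(-3,1)/10² = (-0.9000,0.3000)
F = F_att + ΣF_rep = (-1.1625,11.6375)
Δp = p'−p = (-0.1163,1.1638); α = Δx/Fx = (-93/800) / (-93/80) = 1/10
check: Δy/Fy = (931/800) / (931/80) = 1/10 ✓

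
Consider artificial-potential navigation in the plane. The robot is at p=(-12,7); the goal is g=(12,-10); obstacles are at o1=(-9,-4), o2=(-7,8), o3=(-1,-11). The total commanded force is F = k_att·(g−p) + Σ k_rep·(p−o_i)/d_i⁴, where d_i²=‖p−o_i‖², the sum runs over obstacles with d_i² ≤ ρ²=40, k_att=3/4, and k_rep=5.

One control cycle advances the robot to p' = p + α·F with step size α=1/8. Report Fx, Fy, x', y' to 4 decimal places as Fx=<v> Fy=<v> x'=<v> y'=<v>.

Fx=17.9630 Fy=-12.7574 x'=-9.7546 y'=5.4053

F_att = 3/4·(g−p) = 3/4·(24,-17) = (18.0000,-12.7500)
o1: d²=130 > ρ²=40 → inactive
o2: d²=26 ≤ ρ²=40; F_rep = 5·(-5,-1)/26² = (-0.0370,-0.0074)
o3: d²=445 > ρ²=40 → inactive
F = F_att + ΣF_rep = (17.9630,-12.7574)
p' = p + 1/8·F = (-9.7546,5.4053)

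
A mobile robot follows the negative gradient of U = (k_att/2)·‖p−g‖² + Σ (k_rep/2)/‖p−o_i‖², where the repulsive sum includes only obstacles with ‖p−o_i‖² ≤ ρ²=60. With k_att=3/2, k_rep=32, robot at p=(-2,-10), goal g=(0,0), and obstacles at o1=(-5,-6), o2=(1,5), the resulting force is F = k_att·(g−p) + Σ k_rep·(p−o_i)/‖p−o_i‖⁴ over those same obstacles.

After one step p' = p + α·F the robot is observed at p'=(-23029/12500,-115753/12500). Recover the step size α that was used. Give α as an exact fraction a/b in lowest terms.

F_att = 3/2·(g−p) = 3/2·(2,10) = (3.0000,15.0000)
o1: d²=25 ≤ ρ²=60; F_rep = 32·(3,-4)/25² = (0.1536,-0.2048)
o2: d²=234 > ρ²=60 → inactive
F = F_att + ΣF_rep = (3.1536,14.7952)
Δp = p'−p = (0.1577,0.7398); α = Δx/Fx = (1971/12500) / (1971/625) = 1/20
check: Δy/Fy = (9247/12500) / (9247/625) = 1/20 ✓

α = 1/20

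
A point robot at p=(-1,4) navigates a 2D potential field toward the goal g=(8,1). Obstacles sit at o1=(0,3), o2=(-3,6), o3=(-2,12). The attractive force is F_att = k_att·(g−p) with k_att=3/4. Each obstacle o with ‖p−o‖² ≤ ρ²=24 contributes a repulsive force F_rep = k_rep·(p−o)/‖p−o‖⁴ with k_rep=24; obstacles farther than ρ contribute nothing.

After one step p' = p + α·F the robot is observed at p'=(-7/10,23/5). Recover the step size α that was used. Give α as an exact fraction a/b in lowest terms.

F_att = 3/4·(g−p) = 3/4·(9,-3) = (6.7500,-2.2500)
o1: d²=2 ≤ ρ²=24; F_rep = 24·(-1,1)/2² = (-6.0000,6.0000)
o2: d²=8 ≤ ρ²=24; F_rep = 24·(2,-2)/8² = (0.7500,-0.7500)
o3: d²=65 > ρ²=24 → inactive
F = F_att + ΣF_rep = (1.5000,3.0000)
Δp = p'−p = (0.3000,0.6000); α = Δx/Fx = (3/10) / (3/2) = 1/5
check: Δy/Fy = (3/5) / (3) = 1/5 ✓

α = 1/5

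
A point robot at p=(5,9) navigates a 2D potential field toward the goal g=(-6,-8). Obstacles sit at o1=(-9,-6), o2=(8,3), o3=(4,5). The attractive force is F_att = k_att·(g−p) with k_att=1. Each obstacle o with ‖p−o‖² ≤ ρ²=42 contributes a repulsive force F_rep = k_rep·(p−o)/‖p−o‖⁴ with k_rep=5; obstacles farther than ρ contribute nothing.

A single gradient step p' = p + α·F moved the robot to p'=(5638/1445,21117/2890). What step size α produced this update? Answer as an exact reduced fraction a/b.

F_att = 1·(g−p) = 1·(-11,-17) = (-11.0000,-17.0000)
o1: d²=421 > ρ²=42 → inactive
o2: d²=45 > ρ²=42 → inactive
o3: d²=17 ≤ ρ²=42; F_rep = 5·(1,4)/17² = (0.0173,0.0692)
F = F_att + ΣF_rep = (-10.9827,-16.9308)
Δp = p'−p = (-1.0983,-1.6931); α = Δx/Fx = (-1587/1445) / (-3174/289) = 1/10
check: Δy/Fy = (-4893/2890) / (-4893/289) = 1/10 ✓

α = 1/10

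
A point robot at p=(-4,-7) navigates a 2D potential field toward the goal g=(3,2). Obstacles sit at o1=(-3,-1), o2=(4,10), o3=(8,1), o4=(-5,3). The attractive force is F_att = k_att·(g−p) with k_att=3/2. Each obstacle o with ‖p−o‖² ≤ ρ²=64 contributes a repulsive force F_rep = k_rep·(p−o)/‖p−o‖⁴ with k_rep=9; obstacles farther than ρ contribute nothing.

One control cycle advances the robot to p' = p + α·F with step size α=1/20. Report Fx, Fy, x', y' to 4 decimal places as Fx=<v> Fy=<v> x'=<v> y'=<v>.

Fx=10.4934 Fy=13.4606 x'=-3.4753 y'=-6.3270

F_att = 3/2·(g−p) = 3/2·(7,9) = (10.5000,13.5000)
o1: d²=37 ≤ ρ²=64; F_rep = 9·(-1,-6)/37² = (-0.0066,-0.0394)
o2: d²=353 > ρ²=64 → inactive
o3: d²=208 > ρ²=64 → inactive
o4: d²=101 > ρ²=64 → inactive
F = F_att + ΣF_rep = (10.4934,13.4606)
p' = p + 1/20·F = (-3.4753,-6.3270)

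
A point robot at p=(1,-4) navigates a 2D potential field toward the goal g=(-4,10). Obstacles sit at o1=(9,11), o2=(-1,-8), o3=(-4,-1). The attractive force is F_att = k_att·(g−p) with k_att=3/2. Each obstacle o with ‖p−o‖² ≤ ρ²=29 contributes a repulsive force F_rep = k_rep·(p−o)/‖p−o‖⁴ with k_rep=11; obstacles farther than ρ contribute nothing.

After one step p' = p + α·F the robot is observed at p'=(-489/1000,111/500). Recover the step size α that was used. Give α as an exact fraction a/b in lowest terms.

α = 1/5

F_att = 3/2·(g−p) = 3/2·(-5,14) = (-7.5000,21.0000)
o1: d²=289 > ρ²=29 → inactive
o2: d²=20 ≤ ρ²=29; F_rep = 11·(2,4)/20² = (0.0550,0.1100)
o3: d²=34 > ρ²=29 → inactive
F = F_att + ΣF_rep = (-7.4450,21.1100)
Δp = p'−p = (-1.4890,4.2220); α = Δx/Fx = (-1489/1000) / (-1489/200) = 1/5
check: Δy/Fy = (2111/500) / (2111/100) = 1/5 ✓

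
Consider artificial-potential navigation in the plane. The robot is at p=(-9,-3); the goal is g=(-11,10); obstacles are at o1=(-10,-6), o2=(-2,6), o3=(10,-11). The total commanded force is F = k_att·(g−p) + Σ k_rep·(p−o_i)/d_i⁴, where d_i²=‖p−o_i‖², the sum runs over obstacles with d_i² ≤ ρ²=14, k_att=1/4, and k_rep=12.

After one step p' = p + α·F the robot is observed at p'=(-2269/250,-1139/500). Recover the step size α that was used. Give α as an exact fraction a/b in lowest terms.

F_att = 1/4·(g−p) = 1/4·(-2,13) = (-0.5000,3.2500)
o1: d²=10 ≤ ρ²=14; F_rep = 12·(1,3)/10² = (0.1200,0.3600)
o2: d²=130 > ρ²=14 → inactive
o3: d²=425 > ρ²=14 → inactive
F = F_att + ΣF_rep = (-0.3800,3.6100)
Δp = p'−p = (-0.0760,0.7220); α = Δx/Fx = (-19/250) / (-19/50) = 1/5
check: Δy/Fy = (361/500) / (361/100) = 1/5 ✓

α = 1/5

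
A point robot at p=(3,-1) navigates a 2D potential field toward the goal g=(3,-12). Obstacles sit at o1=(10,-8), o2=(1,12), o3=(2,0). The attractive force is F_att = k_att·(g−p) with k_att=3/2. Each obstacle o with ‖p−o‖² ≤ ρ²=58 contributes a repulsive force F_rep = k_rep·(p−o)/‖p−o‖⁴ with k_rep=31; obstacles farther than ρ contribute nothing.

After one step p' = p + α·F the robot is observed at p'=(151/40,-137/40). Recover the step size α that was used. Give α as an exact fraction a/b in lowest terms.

F_att = 3/2·(g−p) = 3/2·(0,-11) = (0.0000,-16.5000)
o1: d²=98 > ρ²=58 → inactive
o2: d²=173 > ρ²=58 → inactive
o3: d²=2 ≤ ρ²=58; F_rep = 31·(1,-1)/2² = (7.7500,-7.7500)
F = F_att + ΣF_rep = (7.7500,-24.2500)
Δp = p'−p = (0.7750,-2.4250); α = Δx/Fx = (31/40) / (31/4) = 1/10
check: Δy/Fy = (-97/40) / (-97/4) = 1/10 ✓

α = 1/10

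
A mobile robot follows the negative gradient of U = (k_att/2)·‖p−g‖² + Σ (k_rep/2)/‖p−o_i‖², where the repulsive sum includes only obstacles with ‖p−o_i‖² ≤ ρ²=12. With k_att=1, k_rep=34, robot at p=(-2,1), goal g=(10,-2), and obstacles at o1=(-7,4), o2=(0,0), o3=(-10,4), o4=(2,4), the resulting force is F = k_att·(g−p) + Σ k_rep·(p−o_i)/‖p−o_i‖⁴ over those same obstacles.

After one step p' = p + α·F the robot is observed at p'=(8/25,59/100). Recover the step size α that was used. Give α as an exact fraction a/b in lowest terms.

F_att = 1·(g−p) = 1·(12,-3) = (12.0000,-3.0000)
o1: d²=34 > ρ²=12 → inactive
o2: d²=5 ≤ ρ²=12; F_rep = 34·(-2,1)/5² = (-2.7200,1.3600)
o3: d²=73 > ρ²=12 → inactive
o4: d²=25 > ρ²=12 → inactive
F = F_att + ΣF_rep = (9.2800,-1.6400)
Δp = p'−p = (2.3200,-0.4100); α = Δx/Fx = (58/25) / (232/25) = 1/4
check: Δy/Fy = (-41/100) / (-41/25) = 1/4 ✓

α = 1/4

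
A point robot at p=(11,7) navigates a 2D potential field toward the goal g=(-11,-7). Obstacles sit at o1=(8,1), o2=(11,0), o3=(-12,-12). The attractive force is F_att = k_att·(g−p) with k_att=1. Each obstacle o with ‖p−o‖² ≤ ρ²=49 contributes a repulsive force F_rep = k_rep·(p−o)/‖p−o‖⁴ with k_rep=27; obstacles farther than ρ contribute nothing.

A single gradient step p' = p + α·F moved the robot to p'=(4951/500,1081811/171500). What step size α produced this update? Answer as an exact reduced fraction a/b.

F_att = 1·(g−p) = 1·(-22,-14) = (-22.0000,-14.0000)
o1: d²=45 ≤ ρ²=49; F_rep = 27·(3,6)/45² = (0.0400,0.0800)
o2: d²=49 ≤ ρ²=49; F_rep = 27·(0,7)/49² = (0.0000,0.0787)
o3: d²=890 > ρ²=49 → inactive
F = F_att + ΣF_rep = (-21.9600,-13.8413)
Δp = p'−p = (-1.0980,-0.6921); α = Δx/Fx = (-549/500) / (-549/25) = 1/20
check: Δy/Fy = (-118689/171500) / (-118689/8575) = 1/20 ✓

α = 1/20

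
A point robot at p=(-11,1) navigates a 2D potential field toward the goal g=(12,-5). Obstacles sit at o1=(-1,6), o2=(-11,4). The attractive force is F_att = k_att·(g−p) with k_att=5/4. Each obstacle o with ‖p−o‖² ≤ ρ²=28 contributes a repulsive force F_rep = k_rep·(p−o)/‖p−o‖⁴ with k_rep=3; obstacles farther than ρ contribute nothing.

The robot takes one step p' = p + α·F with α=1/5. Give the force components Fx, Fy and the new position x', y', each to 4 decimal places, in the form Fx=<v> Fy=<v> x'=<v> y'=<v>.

Fx=28.7500 Fy=-7.6111 x'=-5.2500 y'=-0.5222

F_att = 5/4·(g−p) = 5/4·(23,-6) = (28.7500,-7.5000)
o1: d²=125 > ρ²=28 → inactive
o2: d²=9 ≤ ρ²=28; F_rep = 3·(0,-3)/9² = (0.0000,-0.1111)
F = F_att + ΣF_rep = (28.7500,-7.6111)
p' = p + 1/5·F = (-5.2500,-0.5222)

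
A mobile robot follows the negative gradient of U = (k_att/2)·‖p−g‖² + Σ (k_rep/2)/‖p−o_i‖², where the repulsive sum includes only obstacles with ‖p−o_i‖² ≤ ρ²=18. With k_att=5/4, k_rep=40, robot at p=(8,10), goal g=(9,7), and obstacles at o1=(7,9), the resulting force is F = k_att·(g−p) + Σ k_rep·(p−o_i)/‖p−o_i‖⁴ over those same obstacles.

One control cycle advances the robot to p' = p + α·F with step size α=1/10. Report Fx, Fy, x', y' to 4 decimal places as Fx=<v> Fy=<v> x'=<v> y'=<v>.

F_att = 5/4·(g−p) = 5/4·(1,-3) = (1.2500,-3.7500)
o1: d²=2 ≤ ρ²=18; F_rep = 40·(1,1)/2² = (10.0000,10.0000)
F = F_att + ΣF_rep = (11.2500,6.2500)
p' = p + 1/10·F = (9.1250,10.6250)

Fx=11.2500 Fy=6.2500 x'=9.1250 y'=10.6250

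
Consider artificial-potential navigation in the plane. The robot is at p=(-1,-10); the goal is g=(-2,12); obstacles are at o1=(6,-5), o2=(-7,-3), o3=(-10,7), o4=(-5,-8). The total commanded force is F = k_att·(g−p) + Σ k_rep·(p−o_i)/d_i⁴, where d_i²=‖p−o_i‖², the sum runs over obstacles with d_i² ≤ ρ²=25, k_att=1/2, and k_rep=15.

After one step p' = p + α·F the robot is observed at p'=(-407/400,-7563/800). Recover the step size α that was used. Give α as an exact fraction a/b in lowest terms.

F_att = 1/2·(g−p) = 1/2·(-1,22) = (-0.5000,11.0000)
o1: d²=74 > ρ²=25 → inactive
o2: d²=85 > ρ²=25 → inactive
o3: d²=370 > ρ²=25 → inactive
o4: d²=20 ≤ ρ²=25; F_rep = 15·(4,-2)/20² = (0.1500,-0.0750)
F = F_att + ΣF_rep = (-0.3500,10.9250)
Δp = p'−p = (-0.0175,0.5463); α = Δx/Fx = (-7/400) / (-7/20) = 1/20
check: Δy/Fy = (437/800) / (437/40) = 1/20 ✓

α = 1/20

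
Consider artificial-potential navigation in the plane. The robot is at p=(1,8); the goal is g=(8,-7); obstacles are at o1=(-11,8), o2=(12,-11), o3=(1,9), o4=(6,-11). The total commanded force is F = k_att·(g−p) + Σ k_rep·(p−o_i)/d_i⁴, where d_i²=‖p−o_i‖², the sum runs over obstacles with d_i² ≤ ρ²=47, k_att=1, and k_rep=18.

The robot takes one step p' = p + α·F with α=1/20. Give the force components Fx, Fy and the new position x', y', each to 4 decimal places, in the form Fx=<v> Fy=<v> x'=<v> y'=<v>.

F_att = 1·(g−p) = 1·(7,-15) = (7.0000,-15.0000)
o1: d²=144 > ρ²=47 → inactive
o2: d²=482 > ρ²=47 → inactive
o3: d²=1 ≤ ρ²=47; F_rep = 18·(0,-1)/1² = (0.0000,-18.0000)
o4: d²=386 > ρ²=47 → inactive
F = F_att + ΣF_rep = (7.0000,-33.0000)
p' = p + 1/20·F = (1.3500,6.3500)

Fx=7.0000 Fy=-33.0000 x'=1.3500 y'=6.3500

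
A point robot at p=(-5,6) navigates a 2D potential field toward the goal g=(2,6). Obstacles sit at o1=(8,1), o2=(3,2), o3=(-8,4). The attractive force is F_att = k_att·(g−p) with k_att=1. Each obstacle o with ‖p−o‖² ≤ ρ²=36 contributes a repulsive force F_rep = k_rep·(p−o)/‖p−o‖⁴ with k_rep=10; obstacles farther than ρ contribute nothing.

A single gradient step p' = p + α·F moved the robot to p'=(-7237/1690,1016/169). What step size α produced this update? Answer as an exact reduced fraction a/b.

α = 1/10

F_att = 1·(g−p) = 1·(7,0) = (7.0000,0.0000)
o1: d²=194 > ρ²=36 → inactive
o2: d²=80 > ρ²=36 → inactive
o3: d²=13 ≤ ρ²=36; F_rep = 10·(3,2)/13² = (0.1775,0.1183)
F = F_att + ΣF_rep = (7.1775,0.1183)
Δp = p'−p = (0.7178,0.0118); α = Δx/Fx = (1213/1690) / (1213/169) = 1/10
check: Δy/Fy = (2/169) / (20/169) = 1/10 ✓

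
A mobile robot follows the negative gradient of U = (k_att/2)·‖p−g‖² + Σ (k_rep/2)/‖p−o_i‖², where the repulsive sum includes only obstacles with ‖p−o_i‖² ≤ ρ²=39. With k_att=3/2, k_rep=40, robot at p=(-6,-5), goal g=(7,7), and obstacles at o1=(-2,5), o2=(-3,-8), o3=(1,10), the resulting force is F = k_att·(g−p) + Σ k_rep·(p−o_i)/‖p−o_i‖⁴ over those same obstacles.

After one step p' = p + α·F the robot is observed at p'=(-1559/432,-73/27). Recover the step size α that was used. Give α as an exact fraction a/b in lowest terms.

F_att = 3/2·(g−p) = 3/2·(13,12) = (19.5000,18.0000)
o1: d²=116 > ρ²=39 → inactive
o2: d²=18 ≤ ρ²=39; F_rep = 40·(-3,3)/18² = (-0.3704,0.3704)
o3: d²=274 > ρ²=39 → inactive
F = F_att + ΣF_rep = (19.1296,18.3704)
Δp = p'−p = (2.3912,2.2963); α = Δx/Fx = (1033/432) / (1033/54) = 1/8
check: Δy/Fy = (62/27) / (496/27) = 1/8 ✓

α = 1/8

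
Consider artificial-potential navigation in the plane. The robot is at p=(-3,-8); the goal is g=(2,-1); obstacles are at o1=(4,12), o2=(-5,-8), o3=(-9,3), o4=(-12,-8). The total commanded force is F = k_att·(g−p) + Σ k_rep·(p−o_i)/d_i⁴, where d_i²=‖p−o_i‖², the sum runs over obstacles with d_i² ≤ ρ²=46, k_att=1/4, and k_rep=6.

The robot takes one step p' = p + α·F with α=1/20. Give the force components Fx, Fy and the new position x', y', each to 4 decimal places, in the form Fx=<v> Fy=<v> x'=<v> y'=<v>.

Fx=2.0000 Fy=1.7500 x'=-2.9000 y'=-7.9125

F_att = 1/4·(g−p) = 1/4·(5,7) = (1.2500,1.7500)
o1: d²=449 > ρ²=46 → inactive
o2: d²=4 ≤ ρ²=46; F_rep = 6·(2,0)/4² = (0.7500,0.0000)
o3: d²=157 > ρ²=46 → inactive
o4: d²=81 > ρ²=46 → inactive
F = F_att + ΣF_rep = (2.0000,1.7500)
p' = p + 1/20·F = (-2.9000,-7.9125)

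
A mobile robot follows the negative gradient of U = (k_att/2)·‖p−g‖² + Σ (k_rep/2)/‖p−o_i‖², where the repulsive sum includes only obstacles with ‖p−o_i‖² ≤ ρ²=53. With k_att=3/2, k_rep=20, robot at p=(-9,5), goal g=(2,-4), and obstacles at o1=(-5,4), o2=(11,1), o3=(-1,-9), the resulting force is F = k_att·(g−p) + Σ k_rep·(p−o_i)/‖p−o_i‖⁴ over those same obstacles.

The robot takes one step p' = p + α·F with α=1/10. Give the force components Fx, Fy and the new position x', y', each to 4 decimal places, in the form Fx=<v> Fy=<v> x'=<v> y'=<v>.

Fx=16.2232 Fy=-13.4308 x'=-7.3777 y'=3.6569

F_att = 3/2·(g−p) = 3/2·(11,-9) = (16.5000,-13.5000)
o1: d²=17 ≤ ρ²=53; F_rep = 20·(-4,1)/17² = (-0.2768,0.0692)
o2: d²=416 > ρ²=53 → inactive
o3: d²=260 > ρ²=53 → inactive
F = F_att + ΣF_rep = (16.2232,-13.4308)
p' = p + 1/10·F = (-7.3777,3.6569)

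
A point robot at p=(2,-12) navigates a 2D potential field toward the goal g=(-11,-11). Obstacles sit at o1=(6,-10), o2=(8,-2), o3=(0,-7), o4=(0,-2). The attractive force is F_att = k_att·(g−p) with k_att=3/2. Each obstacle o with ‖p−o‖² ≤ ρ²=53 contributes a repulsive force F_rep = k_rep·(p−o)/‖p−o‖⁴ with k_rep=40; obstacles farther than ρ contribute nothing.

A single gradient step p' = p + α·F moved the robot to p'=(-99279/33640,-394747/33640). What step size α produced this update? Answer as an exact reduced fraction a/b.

α = 1/4

F_att = 3/2·(g−p) = 3/2·(-13,1) = (-19.5000,1.5000)
o1: d²=20 ≤ ρ²=53; F_rep = 40·(-4,-2)/20² = (-0.4000,-0.2000)
o2: d²=136 > ρ²=53 → inactive
o3: d²=29 ≤ ρ²=53; F_rep = 40·(2,-5)/29² = (0.0951,-0.2378)
o4: d²=104 > ρ²=53 → inactive
F = F_att + ΣF_rep = (-19.8049,1.0622)
Δp = p'−p = (-4.9512,0.2655); α = Δx/Fx = (-166559/33640) / (-166559/8410) = 1/4
check: Δy/Fy = (8933/33640) / (8933/8410) = 1/4 ✓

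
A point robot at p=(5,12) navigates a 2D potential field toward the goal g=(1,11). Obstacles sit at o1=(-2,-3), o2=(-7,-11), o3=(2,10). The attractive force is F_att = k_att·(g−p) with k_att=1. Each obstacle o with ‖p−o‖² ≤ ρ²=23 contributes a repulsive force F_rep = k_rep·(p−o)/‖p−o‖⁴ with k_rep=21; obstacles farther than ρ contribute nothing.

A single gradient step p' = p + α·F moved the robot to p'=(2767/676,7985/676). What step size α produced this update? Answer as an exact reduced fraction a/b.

α = 1/4

F_att = 1·(g−p) = 1·(-4,-1) = (-4.0000,-1.0000)
o1: d²=274 > ρ²=23 → inactive
o2: d²=673 > ρ²=23 → inactive
o3: d²=13 ≤ ρ²=23; F_rep = 21·(3,2)/13² = (0.3728,0.2485)
F = F_att + ΣF_rep = (-3.6272,-0.7515)
Δp = p'−p = (-0.9068,-0.1879); α = Δx/Fx = (-613/676) / (-613/169) = 1/4
check: Δy/Fy = (-127/676) / (-127/169) = 1/4 ✓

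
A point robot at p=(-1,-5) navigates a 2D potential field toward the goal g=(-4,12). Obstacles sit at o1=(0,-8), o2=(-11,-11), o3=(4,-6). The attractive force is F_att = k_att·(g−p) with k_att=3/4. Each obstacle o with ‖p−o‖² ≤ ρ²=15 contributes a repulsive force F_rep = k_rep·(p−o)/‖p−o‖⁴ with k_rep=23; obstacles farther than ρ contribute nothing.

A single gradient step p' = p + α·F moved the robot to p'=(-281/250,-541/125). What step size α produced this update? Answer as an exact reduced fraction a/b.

F_att = 3/4·(g−p) = 3/4·(-3,17) = (-2.2500,12.7500)
o1: d²=10 ≤ ρ²=15; F_rep = 23·(-1,3)/10² = (-0.2300,0.6900)
o2: d²=136 > ρ²=15 → inactive
o3: d²=26 > ρ²=15 → inactive
F = F_att + ΣF_rep = (-2.4800,13.4400)
Δp = p'−p = (-0.1240,0.6720); α = Δx/Fx = (-31/250) / (-62/25) = 1/20
check: Δy/Fy = (84/125) / (336/25) = 1/20 ✓

α = 1/20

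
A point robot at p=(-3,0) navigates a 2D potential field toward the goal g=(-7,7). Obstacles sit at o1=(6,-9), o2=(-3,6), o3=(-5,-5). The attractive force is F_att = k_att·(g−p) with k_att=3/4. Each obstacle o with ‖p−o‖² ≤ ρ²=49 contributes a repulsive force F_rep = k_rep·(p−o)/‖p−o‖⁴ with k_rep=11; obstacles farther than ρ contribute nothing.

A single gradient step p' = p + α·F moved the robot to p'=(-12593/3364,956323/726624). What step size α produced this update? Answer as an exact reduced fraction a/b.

α = 1/4

F_att = 3/4·(g−p) = 3/4·(-4,7) = (-3.0000,5.2500)
o1: d²=162 > ρ²=49 → inactive
o2: d²=36 ≤ ρ²=49; F_rep = 11·(0,-6)/36² = (0.0000,-0.0509)
o3: d²=29 ≤ ρ²=49; F_rep = 11·(2,5)/29² = (0.0262,0.0654)
F = F_att + ΣF_rep = (-2.9738,5.2645)
Δp = p'−p = (-0.7435,1.3161); α = Δx/Fx = (-2501/3364) / (-2501/841) = 1/4
check: Δy/Fy = (956323/726624) / (956323/181656) = 1/4 ✓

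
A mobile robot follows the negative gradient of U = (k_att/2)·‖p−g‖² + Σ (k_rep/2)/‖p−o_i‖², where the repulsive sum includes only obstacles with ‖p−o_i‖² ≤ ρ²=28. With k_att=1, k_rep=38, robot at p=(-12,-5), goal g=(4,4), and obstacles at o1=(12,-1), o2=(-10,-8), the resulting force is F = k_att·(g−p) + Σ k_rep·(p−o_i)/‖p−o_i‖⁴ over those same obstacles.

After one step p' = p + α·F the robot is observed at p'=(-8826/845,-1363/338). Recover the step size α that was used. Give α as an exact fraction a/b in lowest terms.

F_att = 1·(g−p) = 1·(16,9) = (16.0000,9.0000)
o1: d²=592 > ρ²=28 → inactive
o2: d²=13 ≤ ρ²=28; F_rep = 38·(-2,3)/13² = (-0.4497,0.6746)
F = F_att + ΣF_rep = (15.5503,9.6746)
Δp = p'−p = (1.5550,0.9675); α = Δx/Fx = (1314/845) / (2628/169) = 1/10
check: Δy/Fy = (327/338) / (1635/169) = 1/10 ✓

α = 1/10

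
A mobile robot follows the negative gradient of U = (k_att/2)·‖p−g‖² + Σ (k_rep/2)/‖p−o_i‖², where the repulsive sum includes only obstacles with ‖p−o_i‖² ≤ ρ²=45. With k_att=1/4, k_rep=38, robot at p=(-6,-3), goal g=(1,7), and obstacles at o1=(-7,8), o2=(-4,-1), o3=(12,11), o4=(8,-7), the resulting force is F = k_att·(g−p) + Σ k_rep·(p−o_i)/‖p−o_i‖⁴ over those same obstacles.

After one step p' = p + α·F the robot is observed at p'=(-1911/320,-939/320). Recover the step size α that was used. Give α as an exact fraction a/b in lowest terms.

F_att = 1/4·(g−p) = 1/4·(7,10) = (1.7500,2.5000)
o1: d²=122 > ρ²=45 → inactive
o2: d²=8 ≤ ρ²=45; F_rep = 38·(-2,-2)/8² = (-1.1875,-1.1875)
o3: d²=520 > ρ²=45 → inactive
o4: d²=212 > ρ²=45 → inactive
F = F_att + ΣF_rep = (0.5625,1.3125)
Δp = p'−p = (0.0281,0.0656); α = Δx/Fx = (9/320) / (9/16) = 1/20
check: Δy/Fy = (21/320) / (21/16) = 1/20 ✓

α = 1/20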